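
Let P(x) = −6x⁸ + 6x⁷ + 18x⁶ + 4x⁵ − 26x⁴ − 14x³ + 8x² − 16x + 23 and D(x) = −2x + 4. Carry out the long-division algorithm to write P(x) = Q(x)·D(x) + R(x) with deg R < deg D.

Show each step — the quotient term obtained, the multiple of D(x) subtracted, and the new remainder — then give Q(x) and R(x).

Step 1: lead(−6x⁸ + 6x⁷ + 18x⁶ + 4x⁵ − 26x⁴ − 14x³ + 8x² − 16x + 23) ÷ lead(D) = −6x⁸ ÷ −2x = 3x⁷. Subtract (3x⁷)·D = −6x⁸ + 12x⁷. Remainder: −6x⁷ + 18x⁶ + 4x⁵ − 26x⁴ − 14x³ + 8x² − 16x + 23.
Step 2: lead(−6x⁷ + 18x⁶ + 4x⁵ − 26x⁴ − 14x³ + 8x² − 16x + 23) ÷ lead(D) = −6x⁷ ÷ −2x = 3x⁶. Subtract (3x⁶)·D = −6x⁷ + 12x⁶. Remainder: 6x⁶ + 4x⁵ − 26x⁴ − 14x³ + 8x² − 16x + 23.
Step 3: lead(6x⁶ + 4x⁵ − 26x⁴ − 14x³ + 8x² − 16x + 23) ÷ lead(D) = 6x⁶ ÷ −2x = −3x⁵. Subtract (−3x⁵)·D = 6x⁶ − 12x⁵. Remainder: 16x⁵ − 26x⁴ − 14x³ + 8x² − 16x + 23.
Step 4: lead(16x⁵ − 26x⁴ − 14x³ + 8x² − 16x + 23) ÷ lead(D) = 16x⁵ ÷ −2x = −8x⁴. Subtract (−8x⁴)·D = 16x⁵ − 32x⁴. Remainder: 6x⁴ − 14x³ + 8x² − 16x + 23.
Step 5: lead(6x⁴ − 14x³ + 8x² − 16x + 23) ÷ lead(D) = 6x⁴ ÷ −2x = −3x³. Subtract (−3x³)·D = 6x⁴ − 12x³. Remainder: −2x³ + 8x² − 16x + 23.
Step 6: lead(−2x³ + 8x² − 16x + 23) ÷ lead(D) = −2x³ ÷ −2x = x². Subtract (x²)·D = −2x³ + 4x². Remainder: 4x² − 16x + 23.
Step 7: lead(4x² − 16x + 23) ÷ lead(D) = 4x² ÷ −2x = −2x. Subtract (−2x)·D = 4x² − 8x. Remainder: −8x + 23.
Step 8: lead(−8x + 23) ÷ lead(D) = −8x ÷ −2x = 4. Subtract (4)·D = −8x + 16. Remainder: 7.

Q(x) = 3x⁷ + 3x⁶ − 3x⁵ − 8x⁴ − 3x³ + x² − 2x + 4; R(x) = 7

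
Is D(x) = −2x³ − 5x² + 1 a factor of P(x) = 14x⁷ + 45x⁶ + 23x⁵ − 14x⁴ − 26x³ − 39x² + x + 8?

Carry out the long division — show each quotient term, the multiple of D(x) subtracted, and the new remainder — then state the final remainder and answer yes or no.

Step 1: lead(14x⁷ + 45x⁶ + 23x⁵ − 14x⁴ − 26x³ − 39x² + x + 8) ÷ lead(D) = 14x⁷ ÷ −2x³ = −7x⁴. Subtract (−7x⁴)·D = 14x⁷ + 35x⁶ − 7x⁴. Remainder: 10x⁶ + 23x⁵ − 7x⁴ − 26x³ − 39x² + x + 8.
Step 2: lead(10x⁶ + 23x⁵ − 7x⁴ − 26x³ − 39x² + x + 8) ÷ lead(D) = 10x⁶ ÷ −2x³ = −5x³. Subtract (−5x³)·D = 10x⁶ + 25x⁵ − 5x³. Remainder: −2x⁵ − 7x⁴ − 21x³ − 39x² + x + 8.
Step 3: lead(−2x⁵ − 7x⁴ − 21x³ − 39x² + x + 8) ÷ lead(D) = −2x⁵ ÷ −2x³ = x². Subtract (x²)·D = −2x⁵ − 5x⁴ + x². Remainder: −2x⁴ − 21x³ − 40x² + x + 8.
Step 4: lead(−2x⁴ − 21x³ − 40x² + x + 8) ÷ lead(D) = −2x⁴ ÷ −2x³ = x. Subtract (x)·D = −2x⁴ − 5x³ + x. Remainder: −16x³ − 40x² + 8.
Step 5: lead(−16x³ − 40x² + 8) ÷ lead(D) = −16x³ ÷ −2x³ = 8. Subtract (8)·D = −16x³ − 40x² + 8. Remainder: 0.

R(x) = 0, so D(x) is a factor of P(x). yes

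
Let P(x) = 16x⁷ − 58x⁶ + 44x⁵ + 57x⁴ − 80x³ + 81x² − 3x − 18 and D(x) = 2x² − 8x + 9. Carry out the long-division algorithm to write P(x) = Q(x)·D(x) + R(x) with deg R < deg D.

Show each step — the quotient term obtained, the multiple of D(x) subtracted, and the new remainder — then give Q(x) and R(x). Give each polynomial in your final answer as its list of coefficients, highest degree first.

Step 1: lead(16x⁷ − 58x⁶ + 44x⁵ + 57x⁴ − 80x³ + 81x² − 3x − 18) ÷ lead(D) = 16x⁷ ÷ 2x² = 8x⁵. Subtract (8x⁵)·D = 16x⁷ − 64x⁶ + 72x⁵. Remainder: 6x⁶ − 28x⁵ + 57x⁴ − 80x³ + 81x² − 3x − 18.
Step 2: lead(6x⁶ − 28x⁵ + 57x⁴ − 80x³ + 81x² − 3x − 18) ÷ lead(D) = 6x⁶ ÷ 2x² = 3x⁴. Subtract (3x⁴)·D = 6x⁶ − 24x⁵ + 27x⁴. Remainder: −4x⁵ + 30x⁴ − 80x³ + 81x² − 3x − 18.
Step 3: lead(−4x⁵ + 30x⁴ − 80x³ + 81x² − 3x − 18) ÷ lead(D) = −4x⁵ ÷ 2x² = −2x³. Subtract (−2x³)·D = −4x⁵ + 16x⁴ − 18x³. Remainder: 14x⁴ − 62x³ + 81x² − 3x − 18.
Step 4: lead(14x⁴ − 62x³ + 81x² − 3x − 18) ÷ lead(D) = 14x⁴ ÷ 2x² = 7x². Subtract (7x²)·D = 14x⁴ − 56x³ + 63x². Remainder: −6x³ + 18x² − 3x − 18.
Step 5: lead(−6x³ + 18x² − 3x − 18) ÷ lead(D) = −6x³ ÷ 2x² = −3x. Subtract (−3x)·D = −6x³ + 24x² − 27x. Remainder: −6x² + 24x − 18.
Step 6: lead(−6x² + 24x − 18) ÷ lead(D) = −6x² ÷ 2x² = −3. Subtract (−3)·D = −6x² + 24x − 27. Remainder: 9.

Q = [8, 3, -2, 7, -3, -3]; R = [9]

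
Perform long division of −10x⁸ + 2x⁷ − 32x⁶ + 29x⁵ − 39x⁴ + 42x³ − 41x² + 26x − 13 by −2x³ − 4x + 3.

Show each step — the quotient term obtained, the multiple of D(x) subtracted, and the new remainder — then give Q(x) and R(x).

Step 1: lead(−10x⁸ + 2x⁷ − 32x⁶ + 29x⁵ − 39x⁴ + 42x³ − 41x² + 26x − 13) ÷ lead(D) = −10x⁸ ÷ −2x³ = 5x⁵. Subtract (5x⁵)·D = −10x⁸ − 20x⁶ + 15x⁵. Remainder: 2x⁷ − 12x⁶ + 14x⁵ − 39x⁴ + 42x³ − 41x² + 26x − 13.
Step 2: lead(2x⁷ − 12x⁶ + 14x⁵ − 39x⁴ + 42x³ − 41x² + 26x − 13) ÷ lead(D) = 2x⁷ ÷ −2x³ = −x⁴. Subtract (−x⁴)·D = 2x⁷ + 4x⁵ − 3x⁴. Remainder: −12x⁶ + 10x⁵ − 36x⁴ + 42x³ − 41x² + 26x − 13.
Step 3: lead(−12x⁶ + 10x⁵ − 36x⁴ + 42x³ − 41x² + 26x − 13) ÷ lead(D) = −12x⁶ ÷ −2x³ = 6x³. Subtract (6x³)·D = −12x⁶ − 24x⁴ + 18x³. Remainder: 10x⁵ − 12x⁴ + 24x³ − 41x² + 26x − 13.
Step 4: lead(10x⁵ − 12x⁴ + 24x³ − 41x² + 26x − 13) ÷ lead(D) = 10x⁵ ÷ −2x³ = −5x². Subtract (−5x²)·D = 10x⁵ + 20x³ − 15x². Remainder: −12x⁴ + 4x³ − 26x² + 26x − 13.
Step 5: lead(−12x⁴ + 4x³ − 26x² + 26x − 13) ÷ lead(D) = −12x⁴ ÷ −2x³ = 6x. Subtract (6x)·D = −12x⁴ − 24x² + 18x. Remainder: 4x³ − 2x² + 8x − 13.
Step 6: lead(4x³ − 2x² + 8x − 13) ÷ lead(D) = 4x³ ÷ −2x³ = −2. Subtract (−2)·D = 4x³ + 8x − 6. Remainder: −2x² − 7.

Q(x) = 5x⁵ − x⁴ + 6x³ − 5x² + 6x − 2; R(x) = −2x² − 7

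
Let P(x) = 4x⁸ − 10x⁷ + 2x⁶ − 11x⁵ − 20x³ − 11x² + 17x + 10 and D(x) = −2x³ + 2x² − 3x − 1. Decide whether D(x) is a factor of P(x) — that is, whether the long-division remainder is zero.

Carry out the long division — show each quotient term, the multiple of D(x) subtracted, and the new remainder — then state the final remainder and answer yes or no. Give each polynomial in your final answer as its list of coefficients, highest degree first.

Step 1: lead(4x⁸ − 10x⁷ + 2x⁶ − 11x⁵ − 20x³ − 11x² + 17x + 10) ÷ lead(D) = 4x⁸ ÷ −2x³ = −2x⁵. Subtract (−2x⁵)·D = 4x⁸ − 4x⁷ + 6x⁶ + 2x⁵. Remainder: −6x⁷ − 4x⁶ − 13x⁵ − 20x³ − 11x² + 17x + 10.
Step 2: lead(−6x⁷ − 4x⁶ − 13x⁵ − 20x³ − 11x² + 17x + 10) ÷ lead(D) = −6x⁷ ÷ −2x³ = 3x⁴. Subtract (3x⁴)·D = −6x⁷ + 6x⁶ − 9x⁵ − 3x⁴. Remainder: −10x⁶ − 4x⁵ + 3x⁴ − 20x³ − 11x² + 17x + 10.
Step 3: lead(−10x⁶ − 4x⁵ + 3x⁴ − 20x³ − 11x² + 17x + 10) ÷ lead(D) = −10x⁶ ÷ −2x³ = 5x³. Subtract (5x³)·D = −10x⁶ + 10x⁵ − 15x⁴ − 5x³. Remainder: −14x⁵ + 18x⁴ − 15x³ − 11x² + 17x + 10.
Step 4: lead(−14x⁵ + 18x⁴ − 15x³ − 11x² + 17x + 10) ÷ lead(D) = −14x⁵ ÷ −2x³ = 7x². Subtract (7x²)·D = −14x⁵ + 14x⁴ − 21x³ − 7x². Remainder: 4x⁴ + 6x³ − 4x² + 17x + 10.
Step 5: lead(4x⁴ + 6x³ − 4x² + 17x + 10) ÷ lead(D) = 4x⁴ ÷ −2x³ = −2x. Subtract (−2x)·D = 4x⁴ − 4x³ + 6x² + 2x. Remainder: 10x³ − 10x² + 15x + 10.
Step 6: lead(10x³ − 10x² + 15x + 10) ÷ lead(D) = 10x³ ÷ −2x³ = −5. Subtract (−5)·D = 10x³ − 10x² + 15x + 5. Remainder: 5.

R = [5], so D(x) is not a factor of P(x). no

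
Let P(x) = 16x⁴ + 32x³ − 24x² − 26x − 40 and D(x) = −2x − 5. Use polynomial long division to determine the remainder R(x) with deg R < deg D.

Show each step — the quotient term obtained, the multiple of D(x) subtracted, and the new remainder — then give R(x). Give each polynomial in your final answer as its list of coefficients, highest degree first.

Step 1: lead(16x⁴ + 32x³ − 24x² − 26x − 40) ÷ lead(D) = 16x⁴ ÷ −2x = −8x³. Subtract (−8x³)·D = 16x⁴ + 40x³. Remainder: −8x³ − 24x² − 26x − 40.
Step 2: lead(−8x³ − 24x² − 26x − 40) ÷ lead(D) = −8x³ ÷ −2x = 4x². Subtract (4x²)·D = −8x³ − 20x². Remainder: −4x² − 26x − 40.
Step 3: lead(−4x² − 26x − 40) ÷ lead(D) = −4x² ÷ −2x = 2x. Subtract (2x)·D = −4x² − 10x. Remainder: −16x − 40.
Step 4: lead(−16x − 40) ÷ lead(D) = −16x ÷ −2x = 8. Subtract (8)·D = −16x − 40. Remainder: 0.

R = [0]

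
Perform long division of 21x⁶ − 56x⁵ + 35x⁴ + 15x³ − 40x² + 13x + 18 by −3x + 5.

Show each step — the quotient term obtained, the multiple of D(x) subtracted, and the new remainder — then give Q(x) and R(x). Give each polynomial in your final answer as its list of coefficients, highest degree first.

Step 1: lead(21x⁶ − 56x⁵ + 35x⁴ + 15x³ − 40x² + 13x + 18) ÷ lead(D) = 21x⁶ ÷ −3x = −7x⁵. Subtract (−7x⁵)·D = 21x⁶ − 35x⁵. Remainder: −21x⁵ + 35x⁴ + 15x³ − 40x² + 13x + 18.
Step 2: lead(−21x⁵ + 35x⁴ + 15x³ − 40x² + 13x + 18) ÷ lead(D) = −21x⁵ ÷ −3x = 7x⁴. Subtract (7x⁴)·D = −21x⁵ + 35x⁴. Remainder: 15x³ − 40x² + 13x + 18.
Step 3: lead(15x³ − 40x² + 13x + 18) ÷ lead(D) = 15x³ ÷ −3x = −5x². Subtract (−5x²)·D = 15x³ − 25x². Remainder: −15x² + 13x + 18.
Step 4: lead(−15x² + 13x + 18) ÷ lead(D) = −15x² ÷ −3x = 5x. Subtract (5x)·D = −15x² + 25x. Remainder: −12x + 18.
Step 5: lead(−12x + 18) ÷ lead(D) = −12x ÷ −3x = 4. Subtract (4)·D = −12x + 20. Remainder: −2.

Q = [-7, 7, 0, -5, 5, 4]; R = [-2]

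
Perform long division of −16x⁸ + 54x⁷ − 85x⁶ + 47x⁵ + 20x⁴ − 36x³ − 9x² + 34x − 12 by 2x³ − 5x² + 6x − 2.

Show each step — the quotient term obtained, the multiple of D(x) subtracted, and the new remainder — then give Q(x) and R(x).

Step 1: lead(−16x⁸ + 54x⁷ − 85x⁶ + 47x⁵ + 20x⁴ − 36x³ − 9x² + 34x − 12) ÷ lead(D) = −16x⁸ ÷ 2x³ = −8x⁵. Subtract (−8x⁵)·D = −16x⁸ + 40x⁷ − 48x⁶ + 16x⁵. Remainder: 14x⁷ − 37x⁶ + 31x⁵ + 20x⁴ − 36x³ − 9x² + 34x − 12.
Step 2: lead(14x⁷ − 37x⁶ + 31x⁵ + 20x⁴ − 36x³ − 9x² + 34x − 12) ÷ lead(D) = 14x⁷ ÷ 2x³ = 7x⁴. Subtract (7x⁴)·D = 14x⁷ − 35x⁶ + 42x⁵ − 14x⁴. Remainder: −2x⁶ − 11x⁵ + 34x⁴ − 36x³ − 9x² + 34x − 12.
Step 3: lead(−2x⁶ − 11x⁵ + 34x⁴ − 36x³ − 9x² + 34x − 12) ÷ lead(D) = −2x⁶ ÷ 2x³ = −x³. Subtract (−x³)·D = −2x⁶ + 5x⁵ − 6x⁴ + 2x³. Remainder: −16x⁵ + 40x⁴ − 38x³ − 9x² + 34x − 12.
Step 4: lead(−16x⁵ + 40x⁴ − 38x³ − 9x² + 34x − 12) ÷ lead(D) = −16x⁵ ÷ 2x³ = −8x². Subtract (−8x²)·D = −16x⁵ + 40x⁴ − 48x³ + 16x². Remainder: 10x³ − 25x² + 34x − 12.
Step 5: lead(10x³ − 25x² + 34x − 12) ÷ lead(D) = 10x³ ÷ 2x³ = 5. Subtract (5)·D = 10x³ − 25x² + 30x − 10. Remainder: 4x − 2.

Q(x) = −8x⁵ + 7x⁴ − x³ − 8x² + 5; R(x) = 4x − 2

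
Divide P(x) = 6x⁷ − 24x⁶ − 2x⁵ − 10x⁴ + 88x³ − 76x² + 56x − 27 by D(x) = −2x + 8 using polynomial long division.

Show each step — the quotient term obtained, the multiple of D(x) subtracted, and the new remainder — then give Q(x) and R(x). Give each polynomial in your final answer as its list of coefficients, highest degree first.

Step 1: lead(6x⁷ − 24x⁶ − 2x⁵ − 10x⁴ + 88x³ − 76x² + 56x − 27) ÷ lead(D) = 6x⁷ ÷ −2x = −3x⁶. Subtract (−3x⁶)·D = 6x⁷ − 24x⁶. Remainder: −2x⁵ − 10x⁴ + 88x³ − 76x² + 56x − 27.
Step 2: lead(−2x⁵ − 10x⁴ + 88x³ − 76x² + 56x − 27) ÷ lead(D) = −2x⁵ ÷ −2x = x⁴. Subtract (x⁴)·D = −2x⁵ + 8x⁴. Remainder: −18x⁴ + 88x³ − 76x² + 56x − 27.
Step 3: lead(−18x⁴ + 88x³ − 76x² + 56x − 27) ÷ lead(D) = −18x⁴ ÷ −2x = 9x³. Subtract (9x³)·D = −18x⁴ + 72x³. Remainder: 16x³ − 76x² + 56x − 27.
Step 4: lead(16x³ − 76x² + 56x − 27) ÷ lead(D) = 16x³ ÷ −2x = −8x². Subtract (−8x²)·D = 16x³ − 64x². Remainder: −12x² + 56x − 27.
Step 5: lead(−12x² + 56x − 27) ÷ lead(D) = −12x² ÷ −2x = 6x. Subtract (6x)·D = −12x² + 48x. Remainder: 8x − 27.
Step 6: lead(8x − 27) ÷ lead(D) = 8x ÷ −2x = −4. Subtract (−4)·D = 8x − 32. Remainder: 5.

Q = [-3, 0, 1, 9, -8, 6, -4]; R = [5]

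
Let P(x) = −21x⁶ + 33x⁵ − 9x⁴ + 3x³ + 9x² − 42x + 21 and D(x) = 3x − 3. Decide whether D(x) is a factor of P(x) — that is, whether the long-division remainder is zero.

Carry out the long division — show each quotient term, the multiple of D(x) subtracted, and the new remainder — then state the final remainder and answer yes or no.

R(x) = −6, so D(x) is not a factor of P(x). no

Step 1: lead(−21x⁶ + 33x⁵ − 9x⁴ + 3x³ + 9x² − 42x + 21) ÷ lead(D) = −21x⁶ ÷ 3x = −7x⁵. Subtract (−7x⁵)·D = −21x⁶ + 21x⁵. Remainder: 12x⁵ − 9x⁴ + 3x³ + 9x² − 42x + 21.
Step 2: lead(12x⁵ − 9x⁴ + 3x³ + 9x² − 42x + 21) ÷ lead(D) = 12x⁵ ÷ 3x = 4x⁴. Subtract (4x⁴)·D = 12x⁵ − 12x⁴. Remainder: 3x⁴ + 3x³ + 9x² − 42x + 21.
Step 3: lead(3x⁴ + 3x³ + 9x² − 42x + 21) ÷ lead(D) = 3x⁴ ÷ 3x = x³. Subtract (x³)·D = 3x⁴ − 3x³. Remainder: 6x³ + 9x² − 42x + 21.
Step 4: lead(6x³ + 9x² − 42x + 21) ÷ lead(D) = 6x³ ÷ 3x = 2x². Subtract (2x²)·D = 6x³ − 6x². Remainder: 15x² − 42x + 21.
Step 5: lead(15x² − 42x + 21) ÷ lead(D) = 15x² ÷ 3x = 5x. Subtract (5x)·D = 15x² − 15x. Remainder: −27x + 21.
Step 6: lead(−27x + 21) ÷ lead(D) = −27x ÷ 3x = −9. Subtract (−9)·D = −27x + 27. Remainder: −6.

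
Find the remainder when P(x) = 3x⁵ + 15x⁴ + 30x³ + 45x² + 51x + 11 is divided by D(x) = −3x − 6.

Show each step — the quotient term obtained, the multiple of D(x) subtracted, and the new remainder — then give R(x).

Step 1: lead(3x⁵ + 15x⁴ + 30x³ + 45x² + 51x + 11) ÷ lead(D) = 3x⁵ ÷ −3x = −x⁴. Subtract (−x⁴)·D = 3x⁵ + 6x⁴. Remainder: 9x⁴ + 30x³ + 45x² + 51x + 11.
Step 2: lead(9x⁴ + 30x³ + 45x² + 51x + 11) ÷ lead(D) = 9x⁴ ÷ −3x = −3x³. Subtract (−3x³)·D = 9x⁴ + 18x³. Remainder: 12x³ + 45x² + 51x + 11.
Step 3: lead(12x³ + 45x² + 51x + 11) ÷ lead(D) = 12x³ ÷ −3x = −4x². Subtract (−4x²)·D = 12x³ + 24x². Remainder: 21x² + 51x + 11.
Step 4: lead(21x² + 51x + 11) ÷ lead(D) = 21x² ÷ −3x = −7x. Subtract (−7x)·D = 21x² + 42x. Remainder: 9x + 11.
Step 5: lead(9x + 11) ÷ lead(D) = 9x ÷ −3x = −3. Subtract (−3)·D = 9x + 18. Remainder: −7.

R(x) = −7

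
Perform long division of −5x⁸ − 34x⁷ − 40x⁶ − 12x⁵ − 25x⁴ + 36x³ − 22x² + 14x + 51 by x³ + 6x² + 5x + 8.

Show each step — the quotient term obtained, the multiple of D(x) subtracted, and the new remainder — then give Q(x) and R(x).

Step 1: lead(−5x⁸ − 34x⁷ − 40x⁶ − 12x⁵ − 25x⁴ + 36x³ − 22x² + 14x + 51) ÷ lead(D) = −5x⁸ ÷ x³ = −5x⁵. Subtract (−5x⁵)·D = −5x⁸ − 30x⁷ − 25x⁶ − 40x⁵. Remainder: −4x⁷ − 15x⁶ + 28x⁵ − 25x⁴ + 36x³ − 22x² + 14x + 51.
Step 2: lead(−4x⁷ − 15x⁶ + 28x⁵ − 25x⁴ + 36x³ − 22x² + 14x + 51) ÷ lead(D) = −4x⁷ ÷ x³ = −4x⁴. Subtract (−4x⁴)·D = −4x⁷ − 24x⁶ − 20x⁵ − 32x⁴. Remainder: 9x⁶ + 48x⁵ + 7x⁴ + 36x³ − 22x² + 14x + 51.
Step 3: lead(9x⁶ + 48x⁵ + 7x⁴ + 36x³ − 22x² + 14x + 51) ÷ lead(D) = 9x⁶ ÷ x³ = 9x³. Subtract (9x³)·D = 9x⁶ + 54x⁵ + 45x⁴ + 72x³. Remainder: −6x⁵ − 38x⁴ − 36x³ − 22x² + 14x + 51.
Step 4: lead(−6x⁵ − 38x⁴ − 36x³ − 22x² + 14x + 51) ÷ lead(D) = −6x⁵ ÷ x³ = −6x². Subtract (−6x²)·D = −6x⁵ − 36x⁴ − 30x³ − 48x². Remainder: −2x⁴ − 6x³ + 26x² + 14x + 51.
Step 5: lead(−2x⁴ − 6x³ + 26x² + 14x + 51) ÷ lead(D) = −2x⁴ ÷ x³ = −2x. Subtract (−2x)·D = −2x⁴ − 12x³ − 10x² − 16x. Remainder: 6x³ + 36x² + 30x + 51.
Step 6: lead(6x³ + 36x² + 30x + 51) ÷ lead(D) = 6x³ ÷ x³ = 6. Subtract (6)·D = 6x³ + 36x² + 30x + 48. Remainder: 3.

Q(x) = −5x⁵ − 4x⁴ + 9x³ − 6x² − 2x + 6; R(x) = 3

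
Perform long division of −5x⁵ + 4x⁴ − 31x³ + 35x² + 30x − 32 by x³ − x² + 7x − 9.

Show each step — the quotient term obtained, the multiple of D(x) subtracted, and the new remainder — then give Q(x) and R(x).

Q(x) = −5x² − x + 3; R(x) = −5

Step 1: lead(−5x⁵ + 4x⁴ − 31x³ + 35x² + 30x − 32) ÷ lead(D) = −5x⁵ ÷ x³ = −5x². Subtract (−5x²)·D = −5x⁵ + 5x⁴ − 35x³ + 45x². Remainder: −x⁴ + 4x³ − 10x² + 30x − 32.
Step 2: lead(−x⁴ + 4x³ − 10x² + 30x − 32) ÷ lead(D) = −x⁴ ÷ x³ = −x. Subtract (−x)·D = −x⁴ + x³ − 7x² + 9x. Remainder: 3x³ − 3x² + 21x − 32.
Step 3: lead(3x³ − 3x² + 21x − 32) ÷ lead(D) = 3x³ ÷ x³ = 3. Subtract (3)·D = 3x³ − 3x² + 21x − 27. Remainder: −5.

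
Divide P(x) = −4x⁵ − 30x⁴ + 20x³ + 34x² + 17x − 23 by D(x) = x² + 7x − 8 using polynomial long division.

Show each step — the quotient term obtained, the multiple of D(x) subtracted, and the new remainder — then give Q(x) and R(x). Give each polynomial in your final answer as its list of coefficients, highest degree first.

Q = [-4, -2, 2, 4]; R = [5, 9]

Step 1: lead(−4x⁵ − 30x⁴ + 20x³ + 34x² + 17x − 23) ÷ lead(D) = −4x⁵ ÷ x² = −4x³. Subtract (−4x³)·D = −4x⁵ − 28x⁴ + 32x³. Remainder: −2x⁴ − 12x³ + 34x² + 17x − 23.
Step 2: lead(−2x⁴ − 12x³ + 34x² + 17x − 23) ÷ lead(D) = −2x⁴ ÷ x² = −2x². Subtract (−2x²)·D = −2x⁴ − 14x³ + 16x². Remainder: 2x³ + 18x² + 17x − 23.
Step 3: lead(2x³ + 18x² + 17x − 23) ÷ lead(D) = 2x³ ÷ x² = 2x. Subtract (2x)·D = 2x³ + 14x² − 16x. Remainder: 4x² + 33x − 23.
Step 4: lead(4x² + 33x − 23) ÷ lead(D) = 4x² ÷ x² = 4. Subtract (4)·D = 4x² + 28x − 32. Remainder: 5x + 9.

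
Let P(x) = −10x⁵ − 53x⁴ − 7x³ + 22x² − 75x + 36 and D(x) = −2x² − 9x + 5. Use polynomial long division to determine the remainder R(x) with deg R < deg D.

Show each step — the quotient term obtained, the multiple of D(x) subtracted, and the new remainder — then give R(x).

R(x) = 7x − 4

Step 1: lead(−10x⁵ − 53x⁴ − 7x³ + 22x² − 75x + 36) ÷ lead(D) = −10x⁵ ÷ −2x² = 5x³. Subtract (5x³)·D = −10x⁵ − 45x⁴ + 25x³. Remainder: −8x⁴ − 32x³ + 22x² − 75x + 36.
Step 2: lead(−8x⁴ − 32x³ + 22x² − 75x + 36) ÷ lead(D) = −8x⁴ ÷ −2x² = 4x². Subtract (4x²)·D = −8x⁴ − 36x³ + 20x². Remainder: 4x³ + 2x² − 75x + 36.
Step 3: lead(4x³ + 2x² − 75x + 36) ÷ lead(D) = 4x³ ÷ −2x² = −2x. Subtract (−2x)·D = 4x³ + 18x² − 10x. Remainder: −16x² − 65x + 36.
Step 4: lead(−16x² − 65x + 36) ÷ lead(D) = −16x² ÷ −2x² = 8. Subtract (8)·D = −16x² − 72x + 40. Remainder: 7x − 4.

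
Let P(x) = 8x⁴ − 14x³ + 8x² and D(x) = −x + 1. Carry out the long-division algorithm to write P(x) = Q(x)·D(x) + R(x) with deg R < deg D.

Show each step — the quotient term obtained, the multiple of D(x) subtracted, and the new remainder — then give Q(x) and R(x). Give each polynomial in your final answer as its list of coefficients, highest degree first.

Step 1: lead(8x⁴ − 14x³ + 8x²) ÷ lead(D) = 8x⁴ ÷ −x = −8x³. Subtract (−8x³)·D = 8x⁴ − 8x³. Remainder: −6x³ + 8x².
Step 2: lead(−6x³ + 8x²) ÷ lead(D) = −6x³ ÷ −x = 6x². Subtract (6x²)·D = −6x³ + 6x². Remainder: 2x².
Step 3: lead(2x²) ÷ lead(D) = 2x² ÷ −x = −2x. Subtract (−2x)·D = 2x² − 2x. Remainder: 2x.
Step 4: lead(2x) ÷ lead(D) = 2x ÷ −x = −2. Subtract (−2)·D = 2x − 2. Remainder: 2.

Q = [-8, 6, -2, -2]; R = [2]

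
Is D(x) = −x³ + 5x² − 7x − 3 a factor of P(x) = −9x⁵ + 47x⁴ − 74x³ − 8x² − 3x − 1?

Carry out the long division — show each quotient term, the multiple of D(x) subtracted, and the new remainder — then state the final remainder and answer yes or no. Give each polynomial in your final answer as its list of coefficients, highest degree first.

Step 1: lead(−9x⁵ + 47x⁴ − 74x³ − 8x² − 3x − 1) ÷ lead(D) = −9x⁵ ÷ −x³ = 9x². Subtract (9x²)·D = −9x⁵ + 45x⁴ − 63x³ − 27x². Remainder: 2x⁴ − 11x³ + 19x² − 3x − 1.
Step 2: lead(2x⁴ − 11x³ + 19x² − 3x − 1) ÷ lead(D) = 2x⁴ ÷ −x³ = −2x. Subtract (−2x)·D = 2x⁴ − 10x³ + 14x² + 6x. Remainder: −x³ + 5x² − 9x − 1.
Step 3: lead(−x³ + 5x² − 9x − 1) ÷ lead(D) = −x³ ÷ −x³ = 1. Subtract (1)·D = −x³ + 5x² − 7x − 3. Remainder: −2x + 2.

R = [-2, 2], so D(x) is not a factor of P(x). no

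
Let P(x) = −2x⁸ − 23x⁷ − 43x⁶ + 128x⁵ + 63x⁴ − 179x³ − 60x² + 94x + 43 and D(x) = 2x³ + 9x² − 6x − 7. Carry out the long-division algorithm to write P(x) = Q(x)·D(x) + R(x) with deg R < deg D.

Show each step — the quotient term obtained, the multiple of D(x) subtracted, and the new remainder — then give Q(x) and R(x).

Step 1: lead(−2x⁸ − 23x⁷ − 43x⁶ + 128x⁵ + 63x⁴ − 179x³ − 60x² + 94x + 43) ÷ lead(D) = −2x⁸ ÷ 2x³ = −x⁵. Subtract (−x⁵)·D = −2x⁸ − 9x⁷ + 6x⁶ + 7x⁵. Remainder: −14x⁷ − 49x⁶ + 121x⁵ + 63x⁴ − 179x³ − 60x² + 94x + 43.
Step 2: lead(−14x⁷ − 49x⁶ + 121x⁵ + 63x⁴ − 179x³ − 60x² + 94x + 43) ÷ lead(D) = −14x⁷ ÷ 2x³ = −7x⁴. Subtract (−7x⁴)·D = −14x⁷ − 63x⁶ + 42x⁵ + 49x⁴. Remainder: 14x⁶ + 79x⁵ + 14x⁴ − 179x³ − 60x² + 94x + 43.
Step 3: lead(14x⁶ + 79x⁵ + 14x⁴ − 179x³ − 60x² + 94x + 43) ÷ lead(D) = 14x⁶ ÷ 2x³ = 7x³. Subtract (7x³)·D = 14x⁶ + 63x⁵ − 42x⁴ − 49x³. Remainder: 16x⁵ + 56x⁴ − 130x³ − 60x² + 94x + 43.
Step 4: lead(16x⁵ + 56x⁴ − 130x³ − 60x² + 94x + 43) ÷ lead(D) = 16x⁵ ÷ 2x³ = 8x². Subtract (8x²)·D = 16x⁵ + 72x⁴ − 48x³ − 56x². Remainder: −16x⁴ − 82x³ − 4x² + 94x + 43.
Step 5: lead(−16x⁴ − 82x³ − 4x² + 94x + 43) ÷ lead(D) = −16x⁴ ÷ 2x³ = −8x. Subtract (−8x)·D = −16x⁴ − 72x³ + 48x² + 56x. Remainder: −10x³ − 52x² + 38x + 43.
Step 6: lead(−10x³ − 52x² + 38x + 43) ÷ lead(D) = −10x³ ÷ 2x³ = −5. Subtract (−5)·D = −10x³ − 45x² + 30x + 35. Remainder: −7x² + 8x + 8.

Q(x) = −x⁵ − 7x⁴ + 7x³ + 8x² − 8x − 5; R(x) = −7x² + 8x + 8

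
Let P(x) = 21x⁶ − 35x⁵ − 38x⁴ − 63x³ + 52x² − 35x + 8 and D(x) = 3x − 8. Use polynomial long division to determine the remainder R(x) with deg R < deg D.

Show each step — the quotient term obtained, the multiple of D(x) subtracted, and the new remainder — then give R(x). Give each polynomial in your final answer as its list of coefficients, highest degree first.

Step 1: lead(21x⁶ − 35x⁵ − 38x⁴ − 63x³ + 52x² − 35x + 8) ÷ lead(D) = 21x⁶ ÷ 3x = 7x⁵. Subtract (7x⁵)·D = 21x⁶ − 56x⁵. Remainder: 21x⁵ − 38x⁴ − 63x³ + 52x² − 35x + 8.
Step 2: lead(21x⁵ − 38x⁴ − 63x³ + 52x² − 35x + 8) ÷ lead(D) = 21x⁵ ÷ 3x = 7x⁴. Subtract (7x⁴)·D = 21x⁵ − 56x⁴. Remainder: 18x⁴ − 63x³ + 52x² − 35x + 8.
Step 3: lead(18x⁴ − 63x³ + 52x² − 35x + 8) ÷ lead(D) = 18x⁴ ÷ 3x = 6x³. Subtract (6x³)·D = 18x⁴ − 48x³. Remainder: −15x³ + 52x² − 35x + 8.
Step 4: lead(−15x³ + 52x² − 35x + 8) ÷ lead(D) = −15x³ ÷ 3x = −5x². Subtract (−5x²)·D = −15x³ + 40x². Remainder: 12x² − 35x + 8.
Step 5: lead(12x² − 35x + 8) ÷ lead(D) = 12x² ÷ 3x = 4x. Subtract (4x)·D = 12x² − 32x. Remainder: −3x + 8.
Step 6: lead(−3x + 8) ÷ lead(D) = −3x ÷ 3x = −1. Subtract (−1)·D = −3x + 8. Remainder: 0.

R = [0]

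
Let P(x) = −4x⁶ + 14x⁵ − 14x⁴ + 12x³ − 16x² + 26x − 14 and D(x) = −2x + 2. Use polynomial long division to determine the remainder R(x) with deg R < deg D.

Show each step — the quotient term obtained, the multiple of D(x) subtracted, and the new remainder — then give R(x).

R(x) = 4

Step 1: lead(−4x⁶ + 14x⁵ − 14x⁴ + 12x³ − 16x² + 26x − 14) ÷ lead(D) = −4x⁶ ÷ −2x = 2x⁵. Subtract (2x⁵)·D = −4x⁶ + 4x⁵. Remainder: 10x⁵ − 14x⁴ + 12x³ − 16x² + 26x − 14.
Step 2: lead(10x⁵ − 14x⁴ + 12x³ − 16x² + 26x − 14) ÷ lead(D) = 10x⁵ ÷ −2x = −5x⁴. Subtract (−5x⁴)·D = 10x⁵ − 10x⁴. Remainder: −4x⁴ + 12x³ − 16x² + 26x − 14.
Step 3: lead(−4x⁴ + 12x³ − 16x² + 26x − 14) ÷ lead(D) = −4x⁴ ÷ −2x = 2x³. Subtract (2x³)·D = −4x⁴ + 4x³. Remainder: 8x³ − 16x² + 26x − 14.
Step 4: lead(8x³ − 16x² + 26x − 14) ÷ lead(D) = 8x³ ÷ −2x = −4x². Subtract (−4x²)·D = 8x³ − 8x². Remainder: −8x² + 26x − 14.
Step 5: lead(−8x² + 26x − 14) ÷ lead(D) = −8x² ÷ −2x = 4x. Subtract (4x)·D = −8x² + 8x. Remainder: 18x − 14.
Step 6: lead(18x − 14) ÷ lead(D) = 18x ÷ −2x = −9. Subtract (−9)·D = 18x − 18. Remainder: 4.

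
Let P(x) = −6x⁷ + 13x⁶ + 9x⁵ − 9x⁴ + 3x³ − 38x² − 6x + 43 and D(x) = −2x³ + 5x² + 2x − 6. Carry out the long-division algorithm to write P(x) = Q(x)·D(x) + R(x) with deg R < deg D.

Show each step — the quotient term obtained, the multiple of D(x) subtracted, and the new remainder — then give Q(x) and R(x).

Q(x) = 3x⁴ + x³ + x² − x − 6; R(x) = 7

Step 1: lead(−6x⁷ + 13x⁶ + 9x⁵ − 9x⁴ + 3x³ − 38x² − 6x + 43) ÷ lead(D) = −6x⁷ ÷ −2x³ = 3x⁴. Subtract (3x⁴)·D = −6x⁷ + 15x⁶ + 6x⁵ − 18x⁴. Remainder: −2x⁶ + 3x⁵ + 9x⁴ + 3x³ − 38x² − 6x + 43.
Step 2: lead(−2x⁶ + 3x⁵ + 9x⁴ + 3x³ − 38x² − 6x + 43) ÷ lead(D) = −2x⁶ ÷ −2x³ = x³. Subtract (x³)·D = −2x⁶ + 5x⁵ + 2x⁴ − 6x³. Remainder: −2x⁵ + 7x⁴ + 9x³ − 38x² − 6x + 43.
Step 3: lead(−2x⁵ + 7x⁴ + 9x³ − 38x² − 6x + 43) ÷ lead(D) = −2x⁵ ÷ −2x³ = x². Subtract (x²)·D = −2x⁵ + 5x⁴ + 2x³ − 6x². Remainder: 2x⁴ + 7x³ − 32x² − 6x + 43.
Step 4: lead(2x⁴ + 7x³ − 32x² − 6x + 43) ÷ lead(D) = 2x⁴ ÷ −2x³ = −x. Subtract (−x)·D = 2x⁴ − 5x³ − 2x² + 6x. Remainder: 12x³ − 30x² − 12x + 43.
Step 5: lead(12x³ − 30x² − 12x + 43) ÷ lead(D) = 12x³ ÷ −2x³ = −6. Subtract (−6)·D = 12x³ − 30x² − 12x + 36. Remainder: 7.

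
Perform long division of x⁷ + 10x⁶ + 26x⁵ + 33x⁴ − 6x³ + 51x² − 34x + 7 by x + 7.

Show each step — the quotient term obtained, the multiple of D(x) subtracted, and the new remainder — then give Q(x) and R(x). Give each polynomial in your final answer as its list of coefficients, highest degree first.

Step 1: lead(x⁷ + 10x⁶ + 26x⁵ + 33x⁴ − 6x³ + 51x² − 34x + 7) ÷ lead(D) = x⁷ ÷ x = x⁶. Subtract (x⁶)·D = x⁷ + 7x⁶. Remainder: 3x⁶ + 26x⁵ + 33x⁴ − 6x³ + 51x² − 34x + 7.
Step 2: lead(3x⁶ + 26x⁵ + 33x⁴ − 6x³ + 51x² − 34x + 7) ÷ lead(D) = 3x⁶ ÷ x = 3x⁵. Subtract (3x⁵)·D = 3x⁶ + 21x⁵. Remainder: 5x⁵ + 33x⁴ − 6x³ + 51x² − 34x + 7.
Step 3: lead(5x⁵ + 33x⁴ − 6x³ + 51x² − 34x + 7) ÷ lead(D) = 5x⁵ ÷ x = 5x⁴. Subtract (5x⁴)·D = 5x⁵ + 35x⁴. Remainder: −2x⁴ − 6x³ + 51x² − 34x + 7.
Step 4: lead(−2x⁴ − 6x³ + 51x² − 34x + 7) ÷ lead(D) = −2x⁴ ÷ x = −2x³. Subtract (−2x³)·D = −2x⁴ − 14x³. Remainder: 8x³ + 51x² − 34x + 7.
Step 5: lead(8x³ + 51x² − 34x + 7) ÷ lead(D) = 8x³ ÷ x = 8x². Subtract (8x²)·D = 8x³ + 56x². Remainder: −5x² − 34x + 7.
Step 6: lead(−5x² − 34x + 7) ÷ lead(D) = −5x² ÷ x = −5x. Subtract (−5x)·D = −5x² − 35x. Remainder: x + 7.
Step 7: lead(x + 7) ÷ lead(D) = x ÷ x = 1. Subtract (1)·D = x + 7. Remainder: 0.

Q = [1, 3, 5, -2, 8, -5, 1]; R = [0]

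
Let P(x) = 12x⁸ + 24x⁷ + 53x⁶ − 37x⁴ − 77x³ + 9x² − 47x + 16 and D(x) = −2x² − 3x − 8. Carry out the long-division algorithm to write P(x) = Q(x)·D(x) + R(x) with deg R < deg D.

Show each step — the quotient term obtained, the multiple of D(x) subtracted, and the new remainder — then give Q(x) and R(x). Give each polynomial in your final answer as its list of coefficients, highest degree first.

Q = [-6, -3, 2, 9, -3, 7, -3]; R = [-8]

Step 1: lead(12x⁸ + 24x⁷ + 53x⁶ − 37x⁴ − 77x³ + 9x² − 47x + 16) ÷ lead(D) = 12x⁸ ÷ −2x² = −6x⁶. Subtract (−6x⁶)·D = 12x⁸ + 18x⁷ + 48x⁶. Remainder: 6x⁷ + 5x⁶ − 37x⁴ − 77x³ + 9x² − 47x + 16.
Step 2: lead(6x⁷ + 5x⁶ − 37x⁴ − 77x³ + 9x² − 47x + 16) ÷ lead(D) = 6x⁷ ÷ −2x² = −3x⁵. Subtract (−3x⁵)·D = 6x⁷ + 9x⁶ + 24x⁵. Remainder: −4x⁶ − 24x⁵ − 37x⁴ − 77x³ + 9x² − 47x + 16.
Step 3: lead(−4x⁶ − 24x⁵ − 37x⁴ − 77x³ + 9x² − 47x + 16) ÷ lead(D) = −4x⁶ ÷ −2x² = 2x⁴. Subtract (2x⁴)·D = −4x⁶ − 6x⁵ − 16x⁴. Remainder: −18x⁵ − 21x⁴ − 77x³ + 9x² − 47x + 16.
Step 4: lead(−18x⁵ − 21x⁴ − 77x³ + 9x² − 47x + 16) ÷ lead(D) = −18x⁵ ÷ −2x² = 9x³. Subtract (9x³)·D = −18x⁵ − 27x⁴ − 72x³. Remainder: 6x⁴ − 5x³ + 9x² − 47x + 16.
Step 5: lead(6x⁴ − 5x³ + 9x² − 47x + 16) ÷ lead(D) = 6x⁴ ÷ −2x² = −3x². Subtract (−3x²)·D = 6x⁴ + 9x³ + 24x². Remainder: −14x³ − 15x² − 47x + 16.
Step 6: lead(−14x³ − 15x² − 47x + 16) ÷ lead(D) = −14x³ ÷ −2x² = 7x. Subtract (7x)·D = −14x³ − 21x² − 56x. Remainder: 6x² + 9x + 16.
Step 7: lead(6x² + 9x + 16) ÷ lead(D) = 6x² ÷ −2x² = −3. Subtract (−3)·D = 6x² + 9x + 24. Remainder: −8.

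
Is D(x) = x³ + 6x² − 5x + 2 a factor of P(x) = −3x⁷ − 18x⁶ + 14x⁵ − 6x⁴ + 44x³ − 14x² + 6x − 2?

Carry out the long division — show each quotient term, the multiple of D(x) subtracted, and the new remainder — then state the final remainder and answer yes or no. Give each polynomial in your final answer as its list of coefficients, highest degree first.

Step 1: lead(−3x⁷ − 18x⁶ + 14x⁵ − 6x⁴ + 44x³ − 14x² + 6x − 2) ÷ lead(D) = −3x⁷ ÷ x³ = −3x⁴. Subtract (−3x⁴)·D = −3x⁷ − 18x⁶ + 15x⁵ − 6x⁴. Remainder: −x⁵ + 44x³ − 14x² + 6x − 2.
Step 2: lead(−x⁵ + 44x³ − 14x² + 6x − 2) ÷ lead(D) = −x⁵ ÷ x³ = −x². Subtract (−x²)·D = −x⁵ − 6x⁴ + 5x³ − 2x². Remainder: 6x⁴ + 39x³ − 12x² + 6x − 2.
Step 3: lead(6x⁴ + 39x³ − 12x² + 6x − 2) ÷ lead(D) = 6x⁴ ÷ x³ = 6x. Subtract (6x)·D = 6x⁴ + 36x³ − 30x² + 12x. Remainder: 3x³ + 18x² − 6x − 2.
Step 4: lead(3x³ + 18x² − 6x − 2) ÷ lead(D) = 3x³ ÷ x³ = 3. Subtract (3)·D = 3x³ + 18x² − 15x + 6. Remainder: 9x − 8.

R = [9, -8], so D(x) is not a factor of P(x). no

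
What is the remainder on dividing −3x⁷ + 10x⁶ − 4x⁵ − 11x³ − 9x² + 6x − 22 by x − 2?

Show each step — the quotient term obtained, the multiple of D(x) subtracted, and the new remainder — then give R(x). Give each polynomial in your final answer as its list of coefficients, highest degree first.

R = [-6]

Step 1: lead(−3x⁷ + 10x⁶ − 4x⁵ − 11x³ − 9x² + 6x − 22) ÷ lead(D) = −3x⁷ ÷ x = −3x⁶. Subtract (−3x⁶)·D = −3x⁷ + 6x⁶. Remainder: 4x⁶ − 4x⁵ − 11x³ − 9x² + 6x − 22.
Step 2: lead(4x⁶ − 4x⁵ − 11x³ − 9x² + 6x − 22) ÷ lead(D) = 4x⁶ ÷ x = 4x⁵. Subtract (4x⁵)·D = 4x⁶ − 8x⁵. Remainder: 4x⁵ − 11x³ − 9x² + 6x − 22.
Step 3: lead(4x⁵ − 11x³ − 9x² + 6x − 22) ÷ lead(D) = 4x⁵ ÷ x = 4x⁴. Subtract (4x⁴)·D = 4x⁵ − 8x⁴. Remainder: 8x⁴ − 11x³ − 9x² + 6x − 22.
Step 4: lead(8x⁴ − 11x³ − 9x² + 6x − 22) ÷ lead(D) = 8x⁴ ÷ x = 8x³. Subtract (8x³)·D = 8x⁴ − 16x³. Remainder: 5x³ − 9x² + 6x − 22.
Step 5: lead(5x³ − 9x² + 6x − 22) ÷ lead(D) = 5x³ ÷ x = 5x². Subtract (5x²)·D = 5x³ − 10x². Remainder: x² + 6x − 22.
Step 6: lead(x² + 6x − 22) ÷ lead(D) = x² ÷ x = x. Subtract (x)·D = x² − 2x. Remainder: 8x − 22.
Step 7: lead(8x − 22) ÷ lead(D) = 8x ÷ x = 8. Subtract (8)·D = 8x − 16. Remainder: −6.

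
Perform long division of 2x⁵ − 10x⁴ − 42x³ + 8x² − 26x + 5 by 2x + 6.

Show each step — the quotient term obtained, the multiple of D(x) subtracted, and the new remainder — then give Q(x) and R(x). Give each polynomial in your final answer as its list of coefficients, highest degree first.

Step 1: lead(2x⁵ − 10x⁴ − 42x³ + 8x² − 26x + 5) ÷ lead(D) = 2x⁵ ÷ 2x = x⁴. Subtract (x⁴)·D = 2x⁵ + 6x⁴. Remainder: −16x⁴ − 42x³ + 8x² − 26x + 5.
Step 2: lead(−16x⁴ − 42x³ + 8x² − 26x + 5) ÷ lead(D) = −16x⁴ ÷ 2x = −8x³. Subtract (−8x³)·D = −16x⁴ − 48x³. Remainder: 6x³ + 8x² − 26x + 5.
Step 3: lead(6x³ + 8x² − 26x + 5) ÷ lead(D) = 6x³ ÷ 2x = 3x². Subtract (3x²)·D = 6x³ + 18x². Remainder: −10x² − 26x + 5.
Step 4: lead(−10x² − 26x + 5) ÷ lead(D) = −10x² ÷ 2x = −5x. Subtract (−5x)·D = −10x² − 30x. Remainder: 4x + 5.
Step 5: lead(4x + 5) ÷ lead(D) = 4x ÷ 2x = 2. Subtract (2)·D = 4x + 12. Remainder: −7.

Q = [1, -8, 3, -5, 2]; R = [-7]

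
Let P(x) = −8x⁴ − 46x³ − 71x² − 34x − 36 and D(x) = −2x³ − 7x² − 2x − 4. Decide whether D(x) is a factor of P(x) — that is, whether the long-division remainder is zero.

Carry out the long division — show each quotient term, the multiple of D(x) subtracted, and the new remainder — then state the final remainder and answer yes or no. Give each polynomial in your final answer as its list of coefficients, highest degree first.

Step 1: lead(−8x⁴ − 46x³ − 71x² − 34x − 36) ÷ lead(D) = −8x⁴ ÷ −2x³ = 4x. Subtract (4x)·D = −8x⁴ − 28x³ − 8x² − 16x. Remainder: −18x³ − 63x² − 18x − 36.
Step 2: lead(−18x³ − 63x² − 18x − 36) ÷ lead(D) = −18x³ ÷ −2x³ = 9. Subtract (9)·D = −18x³ − 63x² − 18x − 36. Remainder: 0.

R = [0], so D(x) is a factor of P(x). yes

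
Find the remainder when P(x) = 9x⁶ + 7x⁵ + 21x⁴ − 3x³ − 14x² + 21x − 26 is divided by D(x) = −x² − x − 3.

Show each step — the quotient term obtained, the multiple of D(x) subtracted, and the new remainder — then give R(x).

R(x) = 9x + 1

Step 1: lead(9x⁶ + 7x⁵ + 21x⁴ − 3x³ − 14x² + 21x − 26) ÷ lead(D) = 9x⁶ ÷ −x² = −9x⁴. Subtract (−9x⁴)·D = 9x⁶ + 9x⁵ + 27x⁴. Remainder: −2x⁵ − 6x⁴ − 3x³ − 14x² + 21x − 26.
Step 2: lead(−2x⁵ − 6x⁴ − 3x³ − 14x² + 21x − 26) ÷ lead(D) = −2x⁵ ÷ −x² = 2x³. Subtract (2x³)·D = −2x⁵ − 2x⁴ − 6x³. Remainder: −4x⁴ + 3x³ − 14x² + 21x − 26.
Step 3: lead(−4x⁴ + 3x³ − 14x² + 21x − 26) ÷ lead(D) = −4x⁴ ÷ −x² = 4x². Subtract (4x²)·D = −4x⁴ − 4x³ − 12x². Remainder: 7x³ − 2x² + 21x − 26.
Step 4: lead(7x³ − 2x² + 21x − 26) ÷ lead(D) = 7x³ ÷ −x² = −7x. Subtract (−7x)·D = 7x³ + 7x² + 21x. Remainder: −9x² − 26.
Step 5: lead(−9x² − 26) ÷ lead(D) = −9x² ÷ −x² = 9. Subtract (9)·D = −9x² − 9x − 27. Remainder: 9x + 1.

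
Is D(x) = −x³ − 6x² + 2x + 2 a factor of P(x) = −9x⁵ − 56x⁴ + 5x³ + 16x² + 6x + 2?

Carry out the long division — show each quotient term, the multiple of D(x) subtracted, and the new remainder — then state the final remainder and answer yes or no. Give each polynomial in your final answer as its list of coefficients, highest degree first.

Step 1: lead(−9x⁵ − 56x⁴ + 5x³ + 16x² + 6x + 2) ÷ lead(D) = −9x⁵ ÷ −x³ = 9x². Subtract (9x²)·D = −9x⁵ − 54x⁴ + 18x³ + 18x². Remainder: −2x⁴ − 13x³ − 2x² + 6x + 2.
Step 2: lead(−2x⁴ − 13x³ − 2x² + 6x + 2) ÷ lead(D) = −2x⁴ ÷ −x³ = 2x. Subtract (2x)·D = −2x⁴ − 12x³ + 4x² + 4x. Remainder: −x³ − 6x² + 2x + 2.
Step 3: lead(−x³ − 6x² + 2x + 2) ÷ lead(D) = −x³ ÷ −x³ = 1. Subtract (1)·D = −x³ − 6x² + 2x + 2. Remainder: 0.

R = [0], so D(x) is a factor of P(x). yes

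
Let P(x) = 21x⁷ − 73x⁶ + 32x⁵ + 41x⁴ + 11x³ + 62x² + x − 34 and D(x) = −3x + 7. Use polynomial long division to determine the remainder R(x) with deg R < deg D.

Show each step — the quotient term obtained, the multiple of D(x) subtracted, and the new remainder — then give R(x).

R(x) = 1

Step 1: lead(21x⁷ − 73x⁶ + 32x⁵ + 41x⁴ + 11x³ + 62x² + x − 34) ÷ lead(D) = 21x⁷ ÷ −3x = −7x⁶. Subtract (−7x⁶)·D = 21x⁷ − 49x⁶. Remainder: −24x⁶ + 32x⁵ + 41x⁴ + 11x³ + 62x² + x − 34.
Step 2: lead(−24x⁶ + 32x⁵ + 41x⁴ + 11x³ + 62x² + x − 34) ÷ lead(D) = −24x⁶ ÷ −3x = 8x⁵. Subtract (8x⁵)·D = −24x⁶ + 56x⁵. Remainder: −24x⁵ + 41x⁴ + 11x³ + 62x² + x − 34.
Step 3: lead(−24x⁵ + 41x⁴ + 11x³ + 62x² + x − 34) ÷ lead(D) = −24x⁵ ÷ −3x = 8x⁴. Subtract (8x⁴)·D = −24x⁵ + 56x⁴. Remainder: −15x⁴ + 11x³ + 62x² + x − 34.
Step 4: lead(−15x⁴ + 11x³ + 62x² + x − 34) ÷ lead(D) = −15x⁴ ÷ −3x = 5x³. Subtract (5x³)·D = −15x⁴ + 35x³. Remainder: −24x³ + 62x² + x − 34.
Step 5: lead(−24x³ + 62x² + x − 34) ÷ lead(D) = −24x³ ÷ −3x = 8x². Subtract (8x²)·D = −24x³ + 56x². Remainder: 6x² + x − 34.
Step 6: lead(6x² + x − 34) ÷ lead(D) = 6x² ÷ −3x = −2x. Subtract (−2x)·D = 6x² − 14x. Remainder: 15x − 34.
Step 7: lead(15x − 34) ÷ lead(D) = 15x ÷ −3x = −5. Subtract (−5)·D = 15x − 35. Remainder: 1.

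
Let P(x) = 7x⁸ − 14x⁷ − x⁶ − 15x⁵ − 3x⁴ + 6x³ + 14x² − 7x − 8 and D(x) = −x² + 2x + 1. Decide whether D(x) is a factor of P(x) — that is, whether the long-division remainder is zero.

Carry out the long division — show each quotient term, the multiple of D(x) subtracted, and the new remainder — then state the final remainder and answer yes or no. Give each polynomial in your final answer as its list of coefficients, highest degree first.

R = [-3], so D(x) is not a factor of P(x). no

Step 1: lead(7x⁸ − 14x⁷ − x⁶ − 15x⁵ − 3x⁴ + 6x³ + 14x² − 7x − 8) ÷ lead(D) = 7x⁸ ÷ −x² = −7x⁶. Subtract (−7x⁶)·D = 7x⁸ − 14x⁷ − 7x⁶. Remainder: 6x⁶ − 15x⁵ − 3x⁴ + 6x³ + 14x² − 7x − 8.
Step 2: lead(6x⁶ − 15x⁵ − 3x⁴ + 6x³ + 14x² − 7x − 8) ÷ lead(D) = 6x⁶ ÷ −x² = −6x⁴. Subtract (−6x⁴)·D = 6x⁶ − 12x⁵ − 6x⁴. Remainder: −3x⁵ + 3x⁴ + 6x³ + 14x² − 7x − 8.
Step 3: lead(−3x⁵ + 3x⁴ + 6x³ + 14x² − 7x − 8) ÷ lead(D) = −3x⁵ ÷ −x² = 3x³. Subtract (3x³)·D = −3x⁵ + 6x⁴ + 3x³. Remainder: −3x⁴ + 3x³ + 14x² − 7x − 8.
Step 4: lead(−3x⁴ + 3x³ + 14x² − 7x − 8) ÷ lead(D) = −3x⁴ ÷ −x² = 3x². Subtract (3x²)·D = −3x⁴ + 6x³ + 3x². Remainder: −3x³ + 11x² − 7x − 8.
Step 5: lead(−3x³ + 11x² − 7x − 8) ÷ lead(D) = −3x³ ÷ −x² = 3x. Subtract (3x)·D = −3x³ + 6x² + 3x. Remainder: 5x² − 10x − 8.
Step 6: lead(5x² − 10x − 8) ÷ lead(D) = 5x² ÷ −x² = −5. Subtract (−5)·D = 5x² − 10x − 5. Remainder: −3.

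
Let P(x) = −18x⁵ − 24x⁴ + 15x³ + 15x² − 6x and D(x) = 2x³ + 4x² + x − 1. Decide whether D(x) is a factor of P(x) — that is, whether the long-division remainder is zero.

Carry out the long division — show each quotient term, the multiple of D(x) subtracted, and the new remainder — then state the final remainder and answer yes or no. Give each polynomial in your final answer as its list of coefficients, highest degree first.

R = [0], so D(x) is a factor of P(x). yes

Step 1: lead(−18x⁵ − 24x⁴ + 15x³ + 15x² − 6x) ÷ lead(D) = −18x⁵ ÷ 2x³ = −9x². Subtract (−9x²)·D = −18x⁵ − 36x⁴ − 9x³ + 9x². Remainder: 12x⁴ + 24x³ + 6x² − 6x.
Step 2: lead(12x⁴ + 24x³ + 6x² − 6x) ÷ lead(D) = 12x⁴ ÷ 2x³ = 6x. Subtract (6x)·D = 12x⁴ + 24x³ + 6x² − 6x. Remainder: 0.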